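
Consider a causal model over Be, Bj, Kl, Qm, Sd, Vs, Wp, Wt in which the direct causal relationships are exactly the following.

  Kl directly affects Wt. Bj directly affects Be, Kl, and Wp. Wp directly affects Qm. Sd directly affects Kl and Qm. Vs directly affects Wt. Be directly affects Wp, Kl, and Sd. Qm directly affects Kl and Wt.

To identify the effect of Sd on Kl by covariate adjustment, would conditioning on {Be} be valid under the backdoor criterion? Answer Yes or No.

Backdoor paths from Sd to Kl (paths whose first edge points into Sd):
  P1: Sd <- Be <- Bj -> Wp -> Qm -> Kl
  P2: Sd <- Be <- Bj -> Wp -> Qm -> Wt <- Kl
  P3: Sd <- Be <- Bj -> Kl
  P4: Sd <- Be -> Wp <- Bj -> Kl
  P5: Sd <- Be -> Wp -> Qm -> Kl
  P6: Sd <- Be -> Wp -> Qm -> Wt <- Kl
  P7: Sd <- Be -> Kl
Condition 1 (no descendant of Sd in the set): holds — descendants of Sd are {Kl, Qm, Wt}; none are in {Be}.
Condition 2 (every backdoor path blocked by {Be}):
  P1: blocked at chain node Be ∈ conditioning set.
  P2: blocked at chain node Be ∈ conditioning set.
  P3: blocked at chain node Be ∈ conditioning set.
  P4: blocked at fork node Be ∈ conditioning set.
  P5: blocked at fork node Be ∈ conditioning set.
  P6: blocked at fork node Be ∈ conditioning set.
  P7: blocked at fork node Be ∈ conditioning set.
{Be} satisfies the backdoor criterion.

Yes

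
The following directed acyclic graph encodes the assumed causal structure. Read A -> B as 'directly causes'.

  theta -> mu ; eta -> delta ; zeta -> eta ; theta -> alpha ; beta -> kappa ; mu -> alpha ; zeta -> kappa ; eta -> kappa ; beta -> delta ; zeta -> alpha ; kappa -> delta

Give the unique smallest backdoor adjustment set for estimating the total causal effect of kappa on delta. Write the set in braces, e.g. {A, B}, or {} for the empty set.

{beta, eta}

Variables eligible for adjustment (non-descendants of kappa, excluding kappa and delta): {alpha, beta, eta, mu, theta, zeta}.
Backdoor paths from kappa to delta:
  P1: kappa <- zeta -> eta -> delta
  P2: kappa <- beta -> delta
  P3: kappa <- eta -> delta
The empty set is not sufficient: P1 (kappa <- zeta -> eta -> delta) has no collider blocking it and no conditioned non-collider, so it is open.
Try {beta, eta}:
  P1: blocked at chain node eta ∈ conditioning set.
  P2: blocked at fork node beta ∈ conditioning set.
  P3: blocked at fork node eta ∈ conditioning set.
{beta, eta} contains no descendant of kappa and blocks every backdoor path.
Every element of {beta, eta} is needed (dropping beta leaves P2 open; dropping eta leaves P1 open), so no proper subset is valid.
Among all size-2 subsets of the eligible variables, only {beta, eta} blocks every backdoor path, so it is the unique smallest valid adjustment set.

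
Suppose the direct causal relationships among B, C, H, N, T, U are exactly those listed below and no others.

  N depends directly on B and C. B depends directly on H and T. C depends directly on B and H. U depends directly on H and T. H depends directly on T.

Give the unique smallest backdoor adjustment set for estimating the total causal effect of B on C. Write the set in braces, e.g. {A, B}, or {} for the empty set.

Variables eligible for adjustment (non-descendants of B, excluding B and C): {H, T, U}.
Backdoor paths from B to C:
  P1: B <- T -> H -> C
  P2: B <- T -> U <- H -> C
  P3: B <- H -> C
The empty set is not sufficient: P1 (B <- T -> H -> C) has no collider blocking it and no conditioned non-collider, so it is open.
Try {H}:
  P1: blocked at chain node H ∈ conditioning set.
  P2: blocked at collider U (neither it nor any descendant is in the conditioning set).
  P3: blocked at fork node H ∈ conditioning set.
{H} contains no descendant of B and blocks every backdoor path.
No other singleton works — e.g. {T} leaves P3 open — so {H} is the unique smallest valid adjustment set.

{H}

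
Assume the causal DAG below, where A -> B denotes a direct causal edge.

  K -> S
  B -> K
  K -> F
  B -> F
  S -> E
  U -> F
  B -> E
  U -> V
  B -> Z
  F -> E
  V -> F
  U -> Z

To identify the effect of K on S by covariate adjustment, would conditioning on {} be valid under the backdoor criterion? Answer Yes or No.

Yes

Backdoor paths from K to S (paths whose first edge points into K):
  P1: K <- B -> Z <- U -> V -> F -> E <- S
  P2: K <- B -> Z <- U -> F -> E <- S
  P3: K <- B -> F -> E <- S
  P4: K <- B -> E <- S
Condition 1 (no descendant of K in the set): holds — descendants of K are {E, F, S}; none are in {}.
Condition 2 (every backdoor path blocked by {}):
  P1: blocked at collider Z (neither it nor any descendant is in the conditioning set).
  P2: blocked at collider Z (neither it nor any descendant is in the conditioning set).
  P3: blocked at collider E (neither it nor any descendant is in the conditioning set).
  P4: blocked at collider E (neither it nor any descendant is in the conditioning set).
{} satisfies the backdoor criterion.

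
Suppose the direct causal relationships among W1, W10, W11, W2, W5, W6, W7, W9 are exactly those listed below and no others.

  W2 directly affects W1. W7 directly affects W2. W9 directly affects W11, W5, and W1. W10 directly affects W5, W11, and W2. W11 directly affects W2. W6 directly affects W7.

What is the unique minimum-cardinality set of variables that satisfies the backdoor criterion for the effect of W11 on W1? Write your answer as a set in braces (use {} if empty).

Variables eligible for adjustment (non-descendants of W11, excluding W11 and W1): {W10, W5, W6, W7, W9}.
Backdoor paths from W11 to W1:
  P1: W11 <- W10 -> W5 <- W9 -> W1
  P2: W11 <- W10 -> W2 -> W1
  P3: W11 <- W9 -> W5 <- W10 -> W2 -> W1
  P4: W11 <- W9 -> W1
The empty set is not sufficient: P2 (W11 <- W10 -> W2 -> W1) has no collider blocking it and no conditioned non-collider, so it is open.
Try {W10, W9}:
  P1: blocked at fork node W10 ∈ conditioning set.
  P2: blocked at fork node W10 ∈ conditioning set.
  P3: blocked at fork node W9 ∈ conditioning set.
  P4: blocked at fork node W9 ∈ conditioning set.
{W10, W9} contains no descendant of W11 and blocks every backdoor path.
Every element of {W10, W9} is needed (dropping W10 leaves P2 open; dropping W9 leaves P4 open), so no proper subset is valid.
Among all size-2 subsets of the eligible variables, only {W10, W9} blocks every backdoor path, so it is the unique smallest valid adjustment set.

{W10, W9}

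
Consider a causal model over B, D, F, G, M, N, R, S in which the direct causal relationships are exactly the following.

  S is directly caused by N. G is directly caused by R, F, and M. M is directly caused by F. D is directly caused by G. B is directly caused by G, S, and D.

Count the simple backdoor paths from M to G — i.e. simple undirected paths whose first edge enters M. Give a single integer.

1

A backdoor path from M to G is any simple undirected path whose first edge points into M (i.e. leaves M via a parent).
Parents of M: {F}.
Enumerating:
  P1: M <- F -> G
That exhausts the simple backdoor paths. Count: 1.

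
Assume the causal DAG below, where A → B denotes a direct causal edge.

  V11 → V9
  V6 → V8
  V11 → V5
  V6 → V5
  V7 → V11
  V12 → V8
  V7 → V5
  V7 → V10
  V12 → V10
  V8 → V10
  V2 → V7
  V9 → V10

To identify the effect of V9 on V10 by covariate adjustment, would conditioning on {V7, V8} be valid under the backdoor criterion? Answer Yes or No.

Backdoor paths from V9 to V10 (paths whose first edge points into V9):
  P1: V9 <- V11 <- V7 -> V5 <- V6 -> V8 <- V12 -> V10
  P2: V9 <- V11 <- V7 -> V5 <- V6 -> V8 -> V10
  P3: V9 <- V11 <- V7 -> V10
  P4: V9 <- V11 -> V5 <- V6 -> V8 <- V12 -> V10
  P5: V9 <- V11 -> V5 <- V6 -> V8 -> V10
  P6: V9 <- V11 -> V5 <- V7 -> V10
Condition 1 (no descendant of V9 in the set): holds — descendants of V9 are {V10}; none are in {V7, V8}.
Condition 2 (every backdoor path blocked by {V7, V8}):
  P1: blocked at fork node V7 ∈ conditioning set.
  P2: blocked at fork node V7 ∈ conditioning set.
  P3: blocked at fork node V7 ∈ conditioning set.
  P4: blocked at collider V5 (neither it nor any descendant is in the conditioning set).
  P5: blocked at collider V5 (neither it nor any descendant is in the conditioning set).
  P6: blocked at collider V5 (neither it nor any descendant is in the conditioning set).
{V7, V8} satisfies the backdoor criterion.

Yes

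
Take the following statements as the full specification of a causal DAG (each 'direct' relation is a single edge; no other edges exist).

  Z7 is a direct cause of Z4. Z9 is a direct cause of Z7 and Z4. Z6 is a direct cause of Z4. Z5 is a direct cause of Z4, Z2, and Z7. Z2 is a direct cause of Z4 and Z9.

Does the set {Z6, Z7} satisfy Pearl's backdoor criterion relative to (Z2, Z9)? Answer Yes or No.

Backdoor paths from Z2 to Z9 (paths whose first edge points into Z2):
  P1: Z2 <- Z5 -> Z7 <- Z9
  P2: Z2 <- Z5 -> Z7 -> Z4 <- Z9
  P3: Z2 <- Z5 -> Z4 <- Z9
  P4: Z2 <- Z5 -> Z4 <- Z7 <- Z9
Condition 1 (no descendant of Z2 in the set): FAILS — Z7 is a descendant of Z2.
Condition 2 (every backdoor path blocked by {Z6, Z7}):
  P1: open — collider(s) Z7 are conditioned on (or have a conditioned descendant) and no non-collider on the path is in the set.
  P2: blocked at chain node Z7 ∈ conditioning set.
  P3: blocked at collider Z4 (neither it nor any descendant is in the conditioning set).
  P4: blocked at collider Z4 (neither it nor any descendant is in the conditioning set).
{Z6, Z7} does not satisfy the backdoor criterion.

No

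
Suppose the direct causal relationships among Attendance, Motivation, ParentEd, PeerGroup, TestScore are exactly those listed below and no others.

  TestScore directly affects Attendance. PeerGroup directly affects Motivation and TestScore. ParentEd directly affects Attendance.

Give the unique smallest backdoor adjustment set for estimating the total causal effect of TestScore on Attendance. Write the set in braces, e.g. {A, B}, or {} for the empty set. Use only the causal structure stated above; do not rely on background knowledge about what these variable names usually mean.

{}

Variables eligible for adjustment (non-descendants of TestScore, excluding TestScore and Attendance): {Motivation, ParentEd, PeerGroup}.
Backdoor paths from TestScore to Attendance:
  (none)
With no backdoor paths the empty set already satisfies the criterion, and it is trivially minimal.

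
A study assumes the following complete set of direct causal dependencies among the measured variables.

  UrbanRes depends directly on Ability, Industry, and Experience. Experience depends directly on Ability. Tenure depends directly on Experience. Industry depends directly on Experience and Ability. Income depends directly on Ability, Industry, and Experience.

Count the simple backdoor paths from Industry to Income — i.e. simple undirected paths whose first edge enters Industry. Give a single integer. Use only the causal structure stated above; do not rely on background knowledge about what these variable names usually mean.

A backdoor path from Industry to Income is any simple undirected path whose first edge points into Industry (i.e. leaves Industry via a parent).
Parents of Industry: {Ability, Experience}.
Enumerating:
  P1: Industry <- Ability -> Experience -> Income
  P2: Industry <- Ability -> UrbanRes <- Experience -> Income
  P3: Industry <- Ability -> Income
  P4: Industry <- Experience <- Ability -> Income
  P5: Industry <- Experience -> UrbanRes <- Ability -> Income
  P6: Industry <- Experience -> Income
That exhausts the simple backdoor paths. Count: 6.

6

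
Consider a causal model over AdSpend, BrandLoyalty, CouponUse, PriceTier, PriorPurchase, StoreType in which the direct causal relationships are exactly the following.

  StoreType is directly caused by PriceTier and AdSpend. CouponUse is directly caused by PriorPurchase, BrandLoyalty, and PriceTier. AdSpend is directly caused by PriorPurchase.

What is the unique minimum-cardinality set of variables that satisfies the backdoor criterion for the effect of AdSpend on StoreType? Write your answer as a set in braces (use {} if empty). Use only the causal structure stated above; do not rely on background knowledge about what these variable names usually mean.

Variables eligible for adjustment (non-descendants of AdSpend, excluding AdSpend and StoreType): {BrandLoyalty, CouponUse, PriceTier, PriorPurchase}.
Backdoor paths from AdSpend to StoreType:
  P1: AdSpend <- PriorPurchase -> CouponUse <- PriceTier -> StoreType
Each backdoor path contains an unconditioned collider, so every path is already blocked with the empty conditioning set:
  P1: blocked at collider CouponUse (neither it nor any descendant is in the conditioning set).
The empty set is therefore the unique smallest valid set.

{}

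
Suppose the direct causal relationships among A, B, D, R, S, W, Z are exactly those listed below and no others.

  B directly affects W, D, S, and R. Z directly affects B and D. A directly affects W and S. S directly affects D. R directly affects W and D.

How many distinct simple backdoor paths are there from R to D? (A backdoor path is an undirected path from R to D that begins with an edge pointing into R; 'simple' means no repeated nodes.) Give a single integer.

A backdoor path from R to D is any simple undirected path whose first edge points into R (i.e. leaves R via a parent).
Parents of R: {B}.
Enumerating:
  P1: R <- B <- Z -> D
  P2: R <- B -> W <- A -> S -> D
  P3: R <- B -> S -> D
  P4: R <- B -> D
That exhausts the simple backdoor paths. Count: 4.

4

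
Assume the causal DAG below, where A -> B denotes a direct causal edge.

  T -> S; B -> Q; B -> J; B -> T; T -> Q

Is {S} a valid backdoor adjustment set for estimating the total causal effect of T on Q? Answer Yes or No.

Backdoor paths from T to Q (paths whose first edge points into T):
  P1: T <- B -> Q
Condition 1 (no descendant of T in the set): FAILS — S is a descendant of T.
Condition 2 (every backdoor path blocked by {S}):
  P1: open — no interior node is in the conditioning set.
{S} does not satisfy the backdoor criterion.

No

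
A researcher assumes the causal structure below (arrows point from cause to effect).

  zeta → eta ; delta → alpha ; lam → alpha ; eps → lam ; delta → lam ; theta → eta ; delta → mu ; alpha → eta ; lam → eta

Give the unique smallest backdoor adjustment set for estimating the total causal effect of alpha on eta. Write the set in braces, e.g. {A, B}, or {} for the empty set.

Variables eligible for adjustment (non-descendants of alpha, excluding alpha and eta): {delta, eps, lam, mu, theta, zeta}.
Backdoor paths from alpha to eta:
  P1: alpha <- delta -> lam -> eta
  P2: alpha <- lam -> eta
The empty set is not sufficient: P1 (alpha <- delta -> lam -> eta) has no collider blocking it and no conditioned non-collider, so it is open.
Try {lam}:
  P1: blocked at chain node lam ∈ conditioning set.
  P2: blocked at fork node lam ∈ conditioning set.
{lam} contains no descendant of alpha and blocks every backdoor path.
No other singleton works — e.g. {delta} leaves P2 open — so {lam} is the unique smallest valid adjustment set.

{lam}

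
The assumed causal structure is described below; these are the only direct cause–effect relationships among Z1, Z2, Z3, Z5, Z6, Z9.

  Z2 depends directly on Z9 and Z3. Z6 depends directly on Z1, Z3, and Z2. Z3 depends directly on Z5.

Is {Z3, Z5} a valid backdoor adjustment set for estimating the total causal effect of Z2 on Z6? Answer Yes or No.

Backdoor paths from Z2 to Z6 (paths whose first edge points into Z2):
  P1: Z2 <- Z3 -> Z6
Condition 1 (no descendant of Z2 in the set): holds — descendants of Z2 are {Z6}; none are in {Z3, Z5}.
Condition 2 (every backdoor path blocked by {Z3, Z5}):
  P1: blocked at fork node Z3 ∈ conditioning set.
{Z3, Z5} satisfies the backdoor criterion.

Yes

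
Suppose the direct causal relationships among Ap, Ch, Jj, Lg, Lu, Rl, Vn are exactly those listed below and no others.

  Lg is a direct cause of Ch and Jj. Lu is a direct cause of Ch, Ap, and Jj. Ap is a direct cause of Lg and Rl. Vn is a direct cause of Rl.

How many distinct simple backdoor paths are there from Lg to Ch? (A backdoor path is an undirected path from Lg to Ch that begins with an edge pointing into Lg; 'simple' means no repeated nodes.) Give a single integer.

1

A backdoor path from Lg to Ch is any simple undirected path whose first edge points into Lg (i.e. leaves Lg via a parent).
Parents of Lg: {Ap}.
Enumerating:
  P1: Lg <- Ap <- Lu -> Ch
That exhausts the simple backdoor paths. Count: 1.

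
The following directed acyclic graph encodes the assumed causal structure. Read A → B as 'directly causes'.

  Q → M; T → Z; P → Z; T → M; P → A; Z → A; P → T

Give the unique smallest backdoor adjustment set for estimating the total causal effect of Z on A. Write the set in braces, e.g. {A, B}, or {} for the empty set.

{P}

Variables eligible for adjustment (non-descendants of Z, excluding Z and A): {M, P, Q, T}.
Backdoor paths from Z to A:
  P1: Z <- P -> A
  P2: Z <- T <- P -> A
The empty set is not sufficient: P1 (Z <- P -> A) has no collider blocking it and no conditioned non-collider, so it is open.
Try {P}:
  P1: blocked at fork node P ∈ conditioning set.
  P2: blocked at fork node P ∈ conditioning set.
{P} contains no descendant of Z and blocks every backdoor path.
No other singleton works — e.g. {Q} leaves P1 open — so {P} is the unique smallest valid adjustment set.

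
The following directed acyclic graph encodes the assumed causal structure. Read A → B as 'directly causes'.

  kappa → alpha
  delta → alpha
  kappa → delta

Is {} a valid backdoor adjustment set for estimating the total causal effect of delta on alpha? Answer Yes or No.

No

Backdoor paths from delta to alpha (paths whose first edge points into delta):
  P1: delta <- kappa -> alpha
Condition 1 (no descendant of delta in the set): holds — descendants of delta are {alpha}; none are in {}.
Condition 2 (every backdoor path blocked by {}):
  P1: open — no interior node is in the conditioning set.
{} does not satisfy the backdoor criterion.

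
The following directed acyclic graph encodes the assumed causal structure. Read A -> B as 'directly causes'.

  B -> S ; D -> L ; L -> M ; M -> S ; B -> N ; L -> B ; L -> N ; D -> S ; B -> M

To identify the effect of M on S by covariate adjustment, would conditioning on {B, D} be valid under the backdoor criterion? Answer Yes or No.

Yes

Backdoor paths from M to S (paths whose first edge points into M):
  P1: M <- L <- D -> S
  P2: M <- L -> B -> S
  P3: M <- L -> N <- B -> S
  P4: M <- B <- L <- D -> S
  P5: M <- B -> S
  P6: M <- B -> N <- L <- D -> S
Condition 1 (no descendant of M in the set): holds — descendants of M are {S}; none are in {B, D}.
Condition 2 (every backdoor path blocked by {B, D}):
  P1: blocked at fork node D ∈ conditioning set.
  P2: blocked at chain node B ∈ conditioning set.
  P3: blocked at collider N (neither it nor any descendant is in the conditioning set).
  P4: blocked at chain node B ∈ conditioning set.
  P5: blocked at fork node B ∈ conditioning set.
  P6: blocked at fork node B ∈ conditioning set.
{B, D} satisfies the backdoor criterion.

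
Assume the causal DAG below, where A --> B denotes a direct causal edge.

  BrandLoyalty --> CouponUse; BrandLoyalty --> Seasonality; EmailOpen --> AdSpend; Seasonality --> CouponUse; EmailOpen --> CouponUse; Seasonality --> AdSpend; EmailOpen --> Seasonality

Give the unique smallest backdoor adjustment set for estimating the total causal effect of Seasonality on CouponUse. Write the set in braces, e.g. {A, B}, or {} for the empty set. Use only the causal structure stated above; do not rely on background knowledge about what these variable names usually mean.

Variables eligible for adjustment (non-descendants of Seasonality, excluding Seasonality and CouponUse): {BrandLoyalty, EmailOpen}.
Backdoor paths from Seasonality to CouponUse:
  P1: Seasonality <- BrandLoyalty -> CouponUse
  P2: Seasonality <- EmailOpen -> CouponUse
The empty set is not sufficient: P1 (Seasonality <- BrandLoyalty -> CouponUse) has no collider blocking it and no conditioned non-collider, so it is open.
Try {BrandLoyalty, EmailOpen}:
  P1: blocked at fork node BrandLoyalty ∈ conditioning set.
  P2: blocked at fork node EmailOpen ∈ conditioning set.
{BrandLoyalty, EmailOpen} contains no descendant of Seasonality and blocks every backdoor path.
Every element of {BrandLoyalty, EmailOpen} is needed (dropping BrandLoyalty leaves P1 open; dropping EmailOpen leaves P2 open), so no proper subset is valid.
Among all size-2 subsets of the eligible variables, only {BrandLoyalty, EmailOpen} blocks every backdoor path, so it is the unique smallest valid adjustment set.

{BrandLoyalty, EmailOpen}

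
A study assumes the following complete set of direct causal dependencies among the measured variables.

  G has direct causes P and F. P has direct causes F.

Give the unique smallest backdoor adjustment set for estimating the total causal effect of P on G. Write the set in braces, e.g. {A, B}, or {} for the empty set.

{F}

Variables eligible for adjustment (non-descendants of P, excluding P and G): {F}.
Backdoor paths from P to G:
  P1: P <- F -> G
The empty set is not sufficient: P1 (P <- F -> G) has no collider blocking it and no conditioned non-collider, so it is open.
Try {F}:
  P1: blocked at fork node F ∈ conditioning set.
{F} contains no descendant of P and blocks every backdoor path.
{F} is the unique smallest valid adjustment set.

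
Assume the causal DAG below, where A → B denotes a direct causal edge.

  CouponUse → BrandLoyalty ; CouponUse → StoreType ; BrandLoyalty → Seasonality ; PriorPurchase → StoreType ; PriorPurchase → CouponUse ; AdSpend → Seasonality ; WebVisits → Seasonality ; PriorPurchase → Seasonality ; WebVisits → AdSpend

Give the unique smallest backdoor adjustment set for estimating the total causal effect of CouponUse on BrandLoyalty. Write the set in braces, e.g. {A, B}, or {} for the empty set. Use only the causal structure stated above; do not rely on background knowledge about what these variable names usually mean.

Variables eligible for adjustment (non-descendants of CouponUse, excluding CouponUse and BrandLoyalty): {AdSpend, PriorPurchase, WebVisits}.
Backdoor paths from CouponUse to BrandLoyalty:
  P1: CouponUse <- PriorPurchase -> Seasonality <- BrandLoyalty
Each backdoor path contains an unconditioned collider, so every path is already blocked with the empty conditioning set:
  P1: blocked at collider Seasonality (neither it nor any descendant is in the conditioning set).
The empty set is therefore the unique smallest valid set.

{}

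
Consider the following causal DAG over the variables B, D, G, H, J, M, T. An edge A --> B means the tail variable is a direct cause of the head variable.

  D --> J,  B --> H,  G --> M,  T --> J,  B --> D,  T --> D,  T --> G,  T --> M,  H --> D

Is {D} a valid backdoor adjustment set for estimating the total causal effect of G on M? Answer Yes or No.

No

Backdoor paths from G to M (paths whose first edge points into G):
  P1: G <- T -> M
Condition 1 (no descendant of G in the set): holds — descendants of G are {M}; none are in {D}.
Condition 2 (every backdoor path blocked by {D}):
  P1: open — no interior node is in the conditioning set.
{D} does not satisfy the backdoor criterion.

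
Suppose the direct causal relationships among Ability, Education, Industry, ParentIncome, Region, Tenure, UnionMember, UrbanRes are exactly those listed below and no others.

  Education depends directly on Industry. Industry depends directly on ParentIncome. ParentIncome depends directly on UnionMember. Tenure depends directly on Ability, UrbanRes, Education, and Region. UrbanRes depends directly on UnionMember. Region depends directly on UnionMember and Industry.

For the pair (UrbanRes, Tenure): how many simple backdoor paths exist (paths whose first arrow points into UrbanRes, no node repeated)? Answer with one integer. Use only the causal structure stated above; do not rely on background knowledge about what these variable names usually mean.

A backdoor path from UrbanRes to Tenure is any simple undirected path whose first edge points into UrbanRes (i.e. leaves UrbanRes via a parent).
Parents of UrbanRes: {UnionMember}.
Enumerating:
  P1: UrbanRes <- UnionMember -> ParentIncome -> Industry -> Region -> Tenure
  P2: UrbanRes <- UnionMember -> ParentIncome -> Industry -> Education -> Tenure
  P3: UrbanRes <- UnionMember -> Region <- Industry -> Education -> Tenure
  P4: UrbanRes <- UnionMember -> Region -> Tenure
That exhausts the simple backdoor paths. Count: 4.

4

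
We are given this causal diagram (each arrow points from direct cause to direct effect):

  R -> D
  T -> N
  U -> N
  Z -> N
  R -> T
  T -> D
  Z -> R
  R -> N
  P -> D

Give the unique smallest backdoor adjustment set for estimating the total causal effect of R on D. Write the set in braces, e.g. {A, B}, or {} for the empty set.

{}

Variables eligible for adjustment (non-descendants of R, excluding R and D): {P, U, Z}.
Backdoor paths from R to D:
  P1: R <- Z -> N <- T -> D
Each backdoor path contains an unconditioned collider, so every path is already blocked with the empty conditioning set:
  P1: blocked at collider N (neither it nor any descendant is in the conditioning set).
The empty set is therefore the unique smallest valid set.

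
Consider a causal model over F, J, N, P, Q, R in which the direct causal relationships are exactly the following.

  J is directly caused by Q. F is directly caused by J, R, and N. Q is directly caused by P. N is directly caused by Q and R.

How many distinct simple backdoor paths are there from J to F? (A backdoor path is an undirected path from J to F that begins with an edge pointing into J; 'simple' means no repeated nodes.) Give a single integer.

2

A backdoor path from J to F is any simple undirected path whose first edge points into J (i.e. leaves J via a parent).
Parents of J: {Q}.
Enumerating:
  P1: J <- Q -> N <- R -> F
  P2: J <- Q -> N -> F
That exhausts the simple backdoor paths. Count: 2.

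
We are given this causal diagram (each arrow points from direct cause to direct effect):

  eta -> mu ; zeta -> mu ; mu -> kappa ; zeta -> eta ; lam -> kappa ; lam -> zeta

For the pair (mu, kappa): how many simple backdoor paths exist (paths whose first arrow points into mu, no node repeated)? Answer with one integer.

A backdoor path from mu to kappa is any simple undirected path whose first edge points into mu (i.e. leaves mu via a parent).
Parents of mu: {eta, zeta}.
Enumerating:
  P1: mu <- zeta <- lam -> kappa
  P2: mu <- eta <- zeta <- lam -> kappa
That exhausts the simple backdoor paths. Count: 2.

2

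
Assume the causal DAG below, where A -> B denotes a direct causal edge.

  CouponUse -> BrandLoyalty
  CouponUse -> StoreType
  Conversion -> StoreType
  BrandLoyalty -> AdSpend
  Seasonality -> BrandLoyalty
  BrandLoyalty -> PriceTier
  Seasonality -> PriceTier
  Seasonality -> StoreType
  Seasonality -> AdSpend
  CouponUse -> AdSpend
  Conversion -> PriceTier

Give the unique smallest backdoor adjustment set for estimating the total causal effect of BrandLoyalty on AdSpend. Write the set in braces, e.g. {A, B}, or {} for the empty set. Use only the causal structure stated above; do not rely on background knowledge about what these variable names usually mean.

Variables eligible for adjustment (non-descendants of BrandLoyalty, excluding BrandLoyalty and AdSpend): {Conversion, CouponUse, Seasonality, StoreType}.
Backdoor paths from BrandLoyalty to AdSpend:
  P1: BrandLoyalty <- CouponUse -> AdSpend
  P2: BrandLoyalty <- CouponUse -> StoreType <- Seasonality -> AdSpend
  P3: BrandLoyalty <- CouponUse -> StoreType <- Conversion -> PriceTier <- Seasonality -> AdSpend
  P4: BrandLoyalty <- Seasonality -> AdSpend
  P5: BrandLoyalty <- Seasonality -> PriceTier <- Conversion -> StoreType <- CouponUse -> AdSpend
  P6: BrandLoyalty <- Seasonality -> StoreType <- CouponUse -> AdSpend
The empty set is not sufficient: P1 (BrandLoyalty <- CouponUse -> AdSpend) has no collider blocking it and no conditioned non-collider, so it is open.
Try {CouponUse, Seasonality}:
  P1: blocked at fork node CouponUse ∈ conditioning set.
  P2: blocked at fork node CouponUse ∈ conditioning set.
  P3: blocked at fork node CouponUse ∈ conditioning set.
  P4: blocked at fork node Seasonality ∈ conditioning set.
  P5: blocked at fork node Seasonality ∈ conditioning set.
  P6: blocked at fork node Seasonality ∈ conditioning set.
{CouponUse, Seasonality} contains no descendant of BrandLoyalty and blocks every backdoor path.
Every element of {CouponUse, Seasonality} is needed (dropping CouponUse leaves P1 open; dropping Seasonality leaves P4 open), so no proper subset is valid.
Among all size-2 subsets of the eligible variables, only {CouponUse, Seasonality} blocks every backdoor path, so it is the unique smallest valid adjustment set.

{CouponUse, Seasonality}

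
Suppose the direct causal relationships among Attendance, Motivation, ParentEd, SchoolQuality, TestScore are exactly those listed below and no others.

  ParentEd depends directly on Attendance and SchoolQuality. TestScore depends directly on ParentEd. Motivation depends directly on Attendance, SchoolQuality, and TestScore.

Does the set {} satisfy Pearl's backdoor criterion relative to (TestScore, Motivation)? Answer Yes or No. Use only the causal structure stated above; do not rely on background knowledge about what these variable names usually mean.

Backdoor paths from TestScore to Motivation (paths whose first edge points into TestScore):
  P1: TestScore <- ParentEd <- Attendance -> Motivation
  P2: TestScore <- ParentEd <- SchoolQuality -> Motivation
Condition 1 (no descendant of TestScore in the set): holds — descendants of TestScore are {Motivation}; none are in {}.
Condition 2 (every backdoor path blocked by {}):
  P1: open — no interior node is in the conditioning set.
  P2: open — no interior node is in the conditioning set.
{} does not satisfy the backdoor criterion.

No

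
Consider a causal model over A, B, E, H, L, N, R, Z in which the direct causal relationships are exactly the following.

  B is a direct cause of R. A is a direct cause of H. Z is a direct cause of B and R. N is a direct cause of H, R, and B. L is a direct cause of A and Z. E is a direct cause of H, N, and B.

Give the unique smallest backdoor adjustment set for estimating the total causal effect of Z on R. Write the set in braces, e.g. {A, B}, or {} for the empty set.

{}

Variables eligible for adjustment (non-descendants of Z, excluding Z and R): {A, E, H, L, N}.
Backdoor paths from Z to R:
  P1: Z <- L -> A -> H <- E -> N -> B -> R
  P2: Z <- L -> A -> H <- E -> N -> R
  P3: Z <- L -> A -> H <- E -> B <- N -> R
  P4: Z <- L -> A -> H <- E -> B -> R
  P5: Z <- L -> A -> H <- N <- E -> B -> R
  P6: Z <- L -> A -> H <- N -> B -> R
  P7: Z <- L -> A -> H <- N -> R
Each backdoor path contains an unconditioned collider, so every path is already blocked with the empty conditioning set:
  P1: blocked at collider H (neither it nor any descendant is in the conditioning set).
  P2: blocked at collider H (neither it nor any descendant is in the conditioning set).
  P3: blocked at collider H (neither it nor any descendant is in the conditioning set).
  P4: blocked at collider H (neither it nor any descendant is in the conditioning set).
  P5: blocked at collider H (neither it nor any descendant is in the conditioning set).
  P6: blocked at collider H (neither it nor any descendant is in the conditioning set).
  P7: blocked at collider H (neither it nor any descendant is in the conditioning set).
The empty set is therefore the unique smallest valid set.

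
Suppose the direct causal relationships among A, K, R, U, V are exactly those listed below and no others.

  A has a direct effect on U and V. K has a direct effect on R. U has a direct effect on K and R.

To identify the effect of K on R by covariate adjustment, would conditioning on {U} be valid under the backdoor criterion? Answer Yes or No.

Yes

Backdoor paths from K to R (paths whose first edge points into K):
  P1: K <- U -> R
Condition 1 (no descendant of K in the set): holds — descendants of K are {R}; none are in {U}.
Condition 2 (every backdoor path blocked by {U}):
  P1: blocked at fork node U ∈ conditioning set.
{U} satisfies the backdoor criterion.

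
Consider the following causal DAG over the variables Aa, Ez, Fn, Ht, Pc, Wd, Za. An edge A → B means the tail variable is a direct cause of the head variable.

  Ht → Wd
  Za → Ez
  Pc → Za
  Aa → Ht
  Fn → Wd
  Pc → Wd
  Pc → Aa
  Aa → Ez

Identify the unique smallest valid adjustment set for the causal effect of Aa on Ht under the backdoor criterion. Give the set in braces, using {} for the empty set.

Variables eligible for adjustment (non-descendants of Aa, excluding Aa and Ht): {Fn, Pc, Za}.
Backdoor paths from Aa to Ht:
  P1: Aa <- Pc -> Wd <- Ht
Each backdoor path contains an unconditioned collider, so every path is already blocked with the empty conditioning set:
  P1: blocked at collider Wd (neither it nor any descendant is in the conditioning set).
The empty set is therefore the unique smallest valid set.

{}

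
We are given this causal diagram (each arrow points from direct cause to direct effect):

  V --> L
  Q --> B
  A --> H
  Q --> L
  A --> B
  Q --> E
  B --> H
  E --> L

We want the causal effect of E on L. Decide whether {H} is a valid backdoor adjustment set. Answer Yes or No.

No

Backdoor paths from E to L (paths whose first edge points into E):
  P1: E <- Q -> L
Condition 1 (no descendant of E in the set): holds — descendants of E are {L}; none are in {H}.
Condition 2 (every backdoor path blocked by {H}):
  P1: open — no interior node is in the conditioning set.
{H} does not satisfy the backdoor criterion.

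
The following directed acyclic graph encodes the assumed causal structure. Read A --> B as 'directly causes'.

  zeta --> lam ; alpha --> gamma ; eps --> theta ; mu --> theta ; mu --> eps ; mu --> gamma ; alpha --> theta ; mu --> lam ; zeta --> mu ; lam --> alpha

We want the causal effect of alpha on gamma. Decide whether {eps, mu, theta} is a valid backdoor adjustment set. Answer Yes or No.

Backdoor paths from alpha to gamma (paths whose first edge points into alpha):
  P1: alpha <- lam <- zeta -> mu -> gamma
  P2: alpha <- lam <- mu -> gamma
Condition 1 (no descendant of alpha in the set): FAILS — theta is a descendant of alpha.
Condition 2 (every backdoor path blocked by {eps, mu, theta}):
  P1: blocked at chain node mu ∈ conditioning set.
  P2: blocked at fork node mu ∈ conditioning set.
{eps, mu, theta} does not satisfy the backdoor criterion.

No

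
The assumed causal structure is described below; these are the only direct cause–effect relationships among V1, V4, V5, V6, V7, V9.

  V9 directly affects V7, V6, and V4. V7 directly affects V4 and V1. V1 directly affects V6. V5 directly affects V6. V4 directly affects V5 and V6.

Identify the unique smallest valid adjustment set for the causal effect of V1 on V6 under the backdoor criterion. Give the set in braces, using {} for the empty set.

{V7}

Variables eligible for adjustment (non-descendants of V1, excluding V1 and V6): {V4, V5, V7, V9}.
Backdoor paths from V1 to V6:
  P1: V1 <- V7 <- V9 -> V4 -> V5 -> V6
  P2: V1 <- V7 <- V9 -> V4 -> V6
  P3: V1 <- V7 <- V9 -> V6
  P4: V1 <- V7 -> V4 <- V9 -> V6
  P5: V1 <- V7 -> V4 -> V5 -> V6
  P6: V1 <- V7 -> V4 -> V6
The empty set is not sufficient: P1 (V1 <- V7 <- V9 -> V4 -> V5 -> V6) has no collider blocking it and no conditioned non-collider, so it is open.
Try {V7}:
  P1: blocked at chain node V7 ∈ conditioning set.
  P2: blocked at chain node V7 ∈ conditioning set.
  P3: blocked at chain node V7 ∈ conditioning set.
  P4: blocked at fork node V7 ∈ conditioning set.
  P5: blocked at fork node V7 ∈ conditioning set.
  P6: blocked at fork node V7 ∈ conditioning set.
{V7} contains no descendant of V1 and blocks every backdoor path.
No other singleton works — e.g. {V9} leaves P5 open — so {V7} is the unique smallest valid adjustment set.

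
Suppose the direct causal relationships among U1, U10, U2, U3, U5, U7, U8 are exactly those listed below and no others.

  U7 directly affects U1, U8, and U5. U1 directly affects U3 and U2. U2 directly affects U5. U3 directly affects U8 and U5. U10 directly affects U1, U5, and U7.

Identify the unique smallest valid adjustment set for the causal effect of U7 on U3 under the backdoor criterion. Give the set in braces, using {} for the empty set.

{U10}

Variables eligible for adjustment (non-descendants of U7, excluding U7 and U3): {U10}.
Backdoor paths from U7 to U3:
  P1: U7 <- U10 -> U1 -> U3
  P2: U7 <- U10 -> U1 -> U2 -> U5 <- U3
  P3: U7 <- U10 -> U5 <- U3
  P4: U7 <- U10 -> U5 <- U2 <- U1 -> U3
The empty set is not sufficient: P1 (U7 <- U10 -> U1 -> U3) has no collider blocking it and no conditioned non-collider, so it is open.
Try {U10}:
  P1: blocked at fork node U10 ∈ conditioning set.
  P2: blocked at fork node U10 ∈ conditioning set.
  P3: blocked at fork node U10 ∈ conditioning set.
  P4: blocked at fork node U10 ∈ conditioning set.
{U10} contains no descendant of U7 and blocks every backdoor path.
{U10} is the unique smallest valid adjustment set.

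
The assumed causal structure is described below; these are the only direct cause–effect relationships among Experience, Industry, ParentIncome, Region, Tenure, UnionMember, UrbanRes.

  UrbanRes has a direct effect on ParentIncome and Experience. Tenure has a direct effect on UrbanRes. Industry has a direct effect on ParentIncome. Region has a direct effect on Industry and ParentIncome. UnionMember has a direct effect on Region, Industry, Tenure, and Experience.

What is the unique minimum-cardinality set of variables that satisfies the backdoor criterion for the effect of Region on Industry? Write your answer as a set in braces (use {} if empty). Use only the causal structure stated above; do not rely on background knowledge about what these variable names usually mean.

{UnionMember}

Variables eligible for adjustment (non-descendants of Region, excluding Region and Industry): {Experience, Tenure, UnionMember, UrbanRes}.
Backdoor paths from Region to Industry:
  P1: Region <- UnionMember -> Tenure -> UrbanRes -> ParentIncome <- Industry
  P2: Region <- UnionMember -> Industry
  P3: Region <- UnionMember -> Experience <- UrbanRes -> ParentIncome <- Industry
The empty set is not sufficient: P2 (Region <- UnionMember -> Industry) has no collider blocking it and no conditioned non-collider, so it is open.
Try {UnionMember}:
  P1: blocked at fork node UnionMember ∈ conditioning set.
  P2: blocked at fork node UnionMember ∈ conditioning set.
  P3: blocked at fork node UnionMember ∈ conditioning set.
{UnionMember} contains no descendant of Region and blocks every backdoor path.
No other singleton works — e.g. {Tenure} leaves P2 open — so {UnionMember} is the unique smallest valid adjustment set.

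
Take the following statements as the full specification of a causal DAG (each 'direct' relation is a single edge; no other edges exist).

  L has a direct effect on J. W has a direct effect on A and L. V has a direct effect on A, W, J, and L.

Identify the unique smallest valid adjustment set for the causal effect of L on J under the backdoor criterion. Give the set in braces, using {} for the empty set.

{V}

Variables eligible for adjustment (non-descendants of L, excluding L and J): {A, V, W}.
Backdoor paths from L to J:
  P1: L <- V -> J
  P2: L <- W <- V -> J
  P3: L <- W -> A <- V -> J
The empty set is not sufficient: P1 (L <- V -> J) has no collider blocking it and no conditioned non-collider, so it is open.
Try {V}:
  P1: blocked at fork node V ∈ conditioning set.
  P2: blocked at fork node V ∈ conditioning set.
  P3: blocked at collider A (neither it nor any descendant is in the conditioning set).
{V} contains no descendant of L and blocks every backdoor path.
No other singleton works — e.g. {W} leaves P1 open — so {V} is the unique smallest valid adjustment set.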